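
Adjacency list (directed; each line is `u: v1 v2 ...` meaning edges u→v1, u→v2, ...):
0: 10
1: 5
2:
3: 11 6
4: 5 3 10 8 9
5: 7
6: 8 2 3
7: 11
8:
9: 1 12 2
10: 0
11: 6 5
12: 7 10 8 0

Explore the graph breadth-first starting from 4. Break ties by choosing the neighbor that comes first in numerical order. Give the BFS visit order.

Visit 4; enqueue 3, 5, 8, 9, 10 → queue [3, 5, 8, 9, 10]
Visit 3; enqueue 6, 11 → queue [5, 8, 9, 10, 6, 11]
Visit 5; enqueue 7 → queue [8, 9, 10, 6, 11, 7]
Visit 8 → queue [9, 10, 6, 11, 7]
Visit 9; enqueue 1, 2, 12 → queue [10, 6, 11, 7, 1, 2, 12]
Visit 10; enqueue 0 → queue [6, 11, 7, 1, 2, 12, 0]
Visit 6 → queue [11, 7, 1, 2, 12, 0]
Visit 11 → queue [7, 1, 2, 12, 0]
Visit 7 → queue [1, 2, 12, 0]
Visit 1 → queue [2, 12, 0]
Visit 2 → queue [12, 0]
Visit 12 → queue [0]
Visit 0 → queue []

4 -> 3 -> 5 -> 8 -> 9 -> 10 -> 6 -> 11 -> 7 -> 1 -> 2 -> 12 -> 0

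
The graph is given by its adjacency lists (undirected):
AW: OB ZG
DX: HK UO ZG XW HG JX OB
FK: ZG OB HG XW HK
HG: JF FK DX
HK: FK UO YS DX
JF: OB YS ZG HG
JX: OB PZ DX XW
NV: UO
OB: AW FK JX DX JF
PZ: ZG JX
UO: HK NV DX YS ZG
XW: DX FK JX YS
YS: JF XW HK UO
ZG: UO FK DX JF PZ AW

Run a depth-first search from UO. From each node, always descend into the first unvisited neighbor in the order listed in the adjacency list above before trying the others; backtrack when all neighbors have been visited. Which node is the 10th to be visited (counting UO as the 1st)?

JF

Visit UO
UO → HK
HK → FK
FK → ZG
ZG → DX
DX → XW
XW → JX
JX → OB
OB → AW
OB → JF
JF → YS
JF → HG
JX → PZ
UO → NV

Visit order: UO, HK, FK, ZG, DX, XW, JX, OB, AW, JF, YS, HG, PZ, NV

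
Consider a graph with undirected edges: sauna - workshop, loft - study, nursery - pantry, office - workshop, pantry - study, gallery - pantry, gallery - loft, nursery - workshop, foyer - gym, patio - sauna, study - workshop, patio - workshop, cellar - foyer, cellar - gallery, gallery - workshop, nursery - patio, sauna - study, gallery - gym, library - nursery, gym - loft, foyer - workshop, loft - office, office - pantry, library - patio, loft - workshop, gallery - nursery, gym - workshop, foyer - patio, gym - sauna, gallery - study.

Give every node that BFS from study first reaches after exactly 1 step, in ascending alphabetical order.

gallery, loft, pantry, sauna, workshop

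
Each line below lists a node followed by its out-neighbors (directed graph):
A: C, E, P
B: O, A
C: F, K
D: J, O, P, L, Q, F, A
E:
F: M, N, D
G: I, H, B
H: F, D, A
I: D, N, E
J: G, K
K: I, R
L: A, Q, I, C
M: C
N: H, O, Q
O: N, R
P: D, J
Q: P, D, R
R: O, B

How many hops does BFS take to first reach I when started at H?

Level 0: H
Level 1: A, D, F
Level 2: C, E, J, L, M, N, O, P, Q
Level 3: G, I, K, R
Level 4: B
I first appears at level 3.

3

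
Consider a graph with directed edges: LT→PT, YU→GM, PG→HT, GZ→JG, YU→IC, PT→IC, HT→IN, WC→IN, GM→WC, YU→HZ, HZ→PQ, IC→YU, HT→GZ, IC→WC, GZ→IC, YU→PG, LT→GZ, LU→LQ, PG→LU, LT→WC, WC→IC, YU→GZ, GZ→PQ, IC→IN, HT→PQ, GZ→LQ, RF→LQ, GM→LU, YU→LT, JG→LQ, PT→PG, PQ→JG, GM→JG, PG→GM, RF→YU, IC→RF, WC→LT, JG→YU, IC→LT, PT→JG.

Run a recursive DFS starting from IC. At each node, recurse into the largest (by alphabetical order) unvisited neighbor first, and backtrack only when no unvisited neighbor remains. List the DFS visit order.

Visit IC
IC → YU
YU → PG
PG → LU
LU → LQ
PG → HT
HT → PQ
PQ → JG
HT → IN
HT → GZ
PG → GM
GM → WC
WC → LT
LT → PT
YU → HZ
IC → RF

IC, YU, PG, LU, LQ, HT, PQ, JG, IN, GZ, GM, WC, LT, PT, HZ, RF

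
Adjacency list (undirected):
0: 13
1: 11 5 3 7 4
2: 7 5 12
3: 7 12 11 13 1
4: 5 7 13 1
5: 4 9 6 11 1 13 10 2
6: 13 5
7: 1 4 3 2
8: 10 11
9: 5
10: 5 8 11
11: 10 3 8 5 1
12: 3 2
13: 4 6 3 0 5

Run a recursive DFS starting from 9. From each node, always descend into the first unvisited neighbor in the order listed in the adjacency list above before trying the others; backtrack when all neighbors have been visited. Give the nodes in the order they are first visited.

9 -> 5 -> 4 -> 7 -> 1 -> 11 -> 10 -> 8 -> 3 -> 12 -> 2 -> 13 -> 6 -> 0

Visit 9
9 → 5
5 → 4
4 → 7
7 → 1
1 → 11
11 → 10
10 → 8
11 → 3
3 → 12
12 → 2
3 → 13
13 → 6
13 → 0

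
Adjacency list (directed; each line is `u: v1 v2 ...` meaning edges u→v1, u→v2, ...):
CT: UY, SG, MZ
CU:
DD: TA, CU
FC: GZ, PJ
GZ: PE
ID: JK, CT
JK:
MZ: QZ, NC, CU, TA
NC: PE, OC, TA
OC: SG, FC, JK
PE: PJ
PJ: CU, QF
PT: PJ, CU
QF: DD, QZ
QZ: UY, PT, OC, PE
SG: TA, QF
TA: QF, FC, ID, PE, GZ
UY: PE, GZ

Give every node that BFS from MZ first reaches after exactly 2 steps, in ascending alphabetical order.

Level 0: MZ
Level 1: CU, NC, QZ, TA
Level 2: FC, GZ, ID, OC, PE, PT, QF, UY
Level 3: CT, DD, JK, PJ, SG

FC, GZ, ID, OC, PE, PT, QF, UY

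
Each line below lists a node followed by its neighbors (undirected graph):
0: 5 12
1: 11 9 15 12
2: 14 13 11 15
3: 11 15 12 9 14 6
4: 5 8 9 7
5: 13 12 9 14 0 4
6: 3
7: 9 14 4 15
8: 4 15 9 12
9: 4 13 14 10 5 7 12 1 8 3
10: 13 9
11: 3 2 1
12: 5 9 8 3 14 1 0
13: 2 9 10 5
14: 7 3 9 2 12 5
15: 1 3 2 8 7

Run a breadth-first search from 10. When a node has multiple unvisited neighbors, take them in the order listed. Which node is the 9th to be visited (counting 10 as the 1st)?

12

Visit 10; enqueue 13, 9 → queue [13, 9]
Visit 13; enqueue 2, 5 → queue [9, 2, 5]
Visit 9; enqueue 4, 14, 7, 12, 1, 8, 3 → queue [2, 5, 4, 14, 7, 12, 1, 8, 3]
Visit 2; enqueue 11, 15 → queue [5, 4, 14, 7, 12, 1, 8, 3, 11, 15]
Visit 5; enqueue 0 → queue [4, 14, 7, 12, 1, 8, 3, 11, 15, 0]
Visit 4 → queue [14, 7, 12, 1, 8, 3, 11, 15, 0]
Visit 14 → queue [7, 12, 1, 8, 3, 11, 15, 0]
Visit 7 → queue [12, 1, 8, 3, 11, 15, 0]
Visit 12 → queue [1, 8, 3, 11, 15, 0]
Visit 1 → queue [8, 3, 11, 15, 0]
Visit 8 → queue [3, 11, 15, 0]
Visit 3; enqueue 6 → queue [11, 15, 0, 6]
Visit 11 → queue [15, 0, 6]
Visit 15 → queue [0, 6]
Visit 0 → queue [6]
Visit 6 → queue []

Visit order: 10, 13, 9, 2, 5, 4, 14, 7, 12, 1, 8, 3, 11, 15, 0, 6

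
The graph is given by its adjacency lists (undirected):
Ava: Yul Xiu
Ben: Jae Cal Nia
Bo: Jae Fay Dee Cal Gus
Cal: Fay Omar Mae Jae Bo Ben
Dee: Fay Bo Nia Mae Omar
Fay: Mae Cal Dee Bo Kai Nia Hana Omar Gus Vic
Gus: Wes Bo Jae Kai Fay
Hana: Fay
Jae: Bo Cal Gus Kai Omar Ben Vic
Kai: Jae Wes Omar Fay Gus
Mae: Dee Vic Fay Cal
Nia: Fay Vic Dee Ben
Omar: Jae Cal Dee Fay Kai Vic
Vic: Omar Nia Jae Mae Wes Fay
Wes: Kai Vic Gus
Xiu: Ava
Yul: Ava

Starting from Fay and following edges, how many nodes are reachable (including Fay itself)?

BFS from Fay visits: Fay, Mae, Cal, Dee, Bo, Kai, Nia, Hana, Omar, Gus, Vic, Jae, Ben, Wes
Reachable nodes: 14 of 17 total.

14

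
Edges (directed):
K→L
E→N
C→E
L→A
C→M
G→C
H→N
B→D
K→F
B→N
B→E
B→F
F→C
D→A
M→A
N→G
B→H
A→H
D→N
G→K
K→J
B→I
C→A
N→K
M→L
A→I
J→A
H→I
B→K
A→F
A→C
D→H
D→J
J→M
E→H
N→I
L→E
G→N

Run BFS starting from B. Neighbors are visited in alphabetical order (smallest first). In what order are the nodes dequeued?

B, D, E, F, H, I, K, N, A, J, C, L, G, M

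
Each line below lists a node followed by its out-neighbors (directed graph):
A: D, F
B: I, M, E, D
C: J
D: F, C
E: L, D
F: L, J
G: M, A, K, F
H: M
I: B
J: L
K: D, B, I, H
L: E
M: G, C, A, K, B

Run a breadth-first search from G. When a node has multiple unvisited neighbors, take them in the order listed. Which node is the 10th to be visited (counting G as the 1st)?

H

Visit G; enqueue M, A, K, F → queue [M, A, K, F]
Visit M; enqueue C, B → queue [A, K, F, C, B]
Visit A; enqueue D → queue [K, F, C, B, D]
Visit K; enqueue I, H → queue [F, C, B, D, I, H]
Visit F; enqueue L, J → queue [C, B, D, I, H, L, J]
Visit C → queue [B, D, I, H, L, J]
Visit B; enqueue E → queue [D, I, H, L, J, E]
Visit D → queue [I, H, L, J, E]
Visit I → queue [H, L, J, E]
Visit H → queue [L, J, E]
Visit L → queue [J, E]
Visit J → queue [E]
Visit E → queue []

Visit order: G, M, A, K, F, C, B, D, I, H, L, J, E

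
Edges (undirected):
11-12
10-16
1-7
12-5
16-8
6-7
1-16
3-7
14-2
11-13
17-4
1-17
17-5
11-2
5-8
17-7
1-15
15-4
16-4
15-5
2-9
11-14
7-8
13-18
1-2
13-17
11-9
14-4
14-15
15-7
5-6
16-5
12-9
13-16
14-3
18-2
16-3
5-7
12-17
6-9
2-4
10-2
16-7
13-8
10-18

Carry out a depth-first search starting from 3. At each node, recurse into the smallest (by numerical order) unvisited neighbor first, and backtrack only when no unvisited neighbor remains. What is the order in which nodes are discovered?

3, 7, 1, 2, 4, 14, 11, 9, 6, 5, 8, 13, 16, 10, 18, 17, 12, 15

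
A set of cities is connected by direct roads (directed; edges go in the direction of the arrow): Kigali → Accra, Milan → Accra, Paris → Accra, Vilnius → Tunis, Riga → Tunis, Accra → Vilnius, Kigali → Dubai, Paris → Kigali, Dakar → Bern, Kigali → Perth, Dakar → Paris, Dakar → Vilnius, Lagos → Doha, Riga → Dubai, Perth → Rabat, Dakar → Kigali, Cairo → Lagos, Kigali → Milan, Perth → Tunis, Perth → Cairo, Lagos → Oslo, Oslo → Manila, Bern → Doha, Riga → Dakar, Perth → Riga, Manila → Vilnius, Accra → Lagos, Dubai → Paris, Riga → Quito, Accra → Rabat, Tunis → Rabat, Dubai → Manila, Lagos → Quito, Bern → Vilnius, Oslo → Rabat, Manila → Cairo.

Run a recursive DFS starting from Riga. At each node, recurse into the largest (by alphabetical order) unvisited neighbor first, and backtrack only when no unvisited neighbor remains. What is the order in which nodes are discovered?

Riga → Tunis → Rabat → Quito → Dubai → Paris → Kigali → Perth → Cairo → Lagos → Oslo → Manila → Vilnius → Doha → Milan → Accra → Dakar → Bern

Visit Riga
Riga → Tunis
Tunis → Rabat
Riga → Quito
Riga → Dubai
Dubai → Paris
Paris → Kigali
Kigali → Perth
Perth → Cairo
Cairo → Lagos
Lagos → Oslo
Oslo → Manila
Manila → Vilnius
Lagos → Doha
Kigali → Milan
Milan → Accra
Riga → Dakar
Dakar → Bern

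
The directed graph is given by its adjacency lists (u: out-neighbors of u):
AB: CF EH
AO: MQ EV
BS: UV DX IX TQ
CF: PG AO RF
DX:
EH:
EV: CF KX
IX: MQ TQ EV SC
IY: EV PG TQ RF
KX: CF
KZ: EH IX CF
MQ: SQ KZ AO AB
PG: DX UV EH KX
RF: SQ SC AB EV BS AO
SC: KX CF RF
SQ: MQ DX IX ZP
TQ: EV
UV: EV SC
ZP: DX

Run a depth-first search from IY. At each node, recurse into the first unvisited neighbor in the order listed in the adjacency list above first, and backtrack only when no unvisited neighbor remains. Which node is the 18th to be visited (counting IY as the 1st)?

ZP

Visit IY
IY → EV
EV → CF
CF → PG
PG → DX
PG → UV
UV → SC
SC → KX
SC → RF
RF → SQ
SQ → MQ
MQ → KZ
KZ → EH
KZ → IX
IX → TQ
MQ → AO
MQ → AB
SQ → ZP
RF → BS

Visit order: IY, EV, CF, PG, DX, UV, SC, KX, RF, SQ, MQ, KZ, EH, IX, TQ, AO, AB, ZP, BS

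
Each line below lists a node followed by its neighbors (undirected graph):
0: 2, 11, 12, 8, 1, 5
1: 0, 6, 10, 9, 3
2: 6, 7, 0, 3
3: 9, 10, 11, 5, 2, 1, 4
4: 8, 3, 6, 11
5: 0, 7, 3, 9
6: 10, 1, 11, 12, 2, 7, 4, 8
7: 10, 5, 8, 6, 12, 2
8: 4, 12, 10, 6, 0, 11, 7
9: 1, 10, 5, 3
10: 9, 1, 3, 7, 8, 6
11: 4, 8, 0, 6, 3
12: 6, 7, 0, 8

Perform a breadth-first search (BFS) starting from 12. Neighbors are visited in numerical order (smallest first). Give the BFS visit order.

12 → 0 → 6 → 7 → 8 → 1 → 2 → 5 → 11 → 4 → 10 → 3 → 9

Visit 12; enqueue 0, 6, 7, 8 → queue [0, 6, 7, 8]
Visit 0; enqueue 1, 2, 5, 11 → queue [6, 7, 8, 1, 2, 5, 11]
Visit 6; enqueue 4, 10 → queue [7, 8, 1, 2, 5, 11, 4, 10]
Visit 7 → queue [8, 1, 2, 5, 11, 4, 10]
Visit 8 → queue [1, 2, 5, 11, 4, 10]
Visit 1; enqueue 3, 9 → queue [2, 5, 11, 4, 10, 3, 9]
Visit 2 → queue [5, 11, 4, 10, 3, 9]
Visit 5 → queue [11, 4, 10, 3, 9]
Visit 11 → queue [4, 10, 3, 9]
Visit 4 → queue [10, 3, 9]
Visit 10 → queue [3, 9]
Visit 3 → queue [9]
Visit 9 → queue []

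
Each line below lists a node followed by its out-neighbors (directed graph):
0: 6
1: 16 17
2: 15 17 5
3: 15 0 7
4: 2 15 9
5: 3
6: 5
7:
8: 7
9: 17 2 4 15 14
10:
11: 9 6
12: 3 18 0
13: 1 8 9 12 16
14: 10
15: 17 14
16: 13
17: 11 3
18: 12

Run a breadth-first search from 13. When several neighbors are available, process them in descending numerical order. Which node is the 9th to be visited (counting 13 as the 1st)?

0

Visit 13; enqueue 16, 12, 9, 8, 1 → queue [16, 12, 9, 8, 1]
Visit 16 → queue [12, 9, 8, 1]
Visit 12; enqueue 18, 3, 0 → queue [9, 8, 1, 18, 3, 0]
Visit 9; enqueue 17, 15, 14, 4, 2 → queue [8, 1, 18, 3, 0, 17, 15, 14, 4, 2]
Visit 8; enqueue 7 → queue [1, 18, 3, 0, 17, 15, 14, 4, 2, 7]
Visit 1 → queue [18, 3, 0, 17, 15, 14, 4, 2, 7]
Visit 18 → queue [3, 0, 17, 15, 14, 4, 2, 7]
Visit 3 → queue [0, 17, 15, 14, 4, 2, 7]
Visit 0; enqueue 6 → queue [17, 15, 14, 4, 2, 7, 6]
Visit 17; enqueue 11 → queue [15, 14, 4, 2, 7, 6, 11]
Visit 15 → queue [14, 4, 2, 7, 6, 11]
Visit 14; enqueue 10 → queue [4, 2, 7, 6, 11, 10]
Visit 4 → queue [2, 7, 6, 11, 10]
Visit 2; enqueue 5 → queue [7, 6, 11, 10, 5]
Visit 7 → queue [6, 11, 10, 5]
Visit 6 → queue [11, 10, 5]
Visit 11 → queue [10, 5]
Visit 10 → queue [5]
Visit 5 → queue []

Visit order: 13, 16, 12, 9, 8, 1, 18, 3, 0, 17, 15, 14, 4, 2, 7, 6, 11, 10, 5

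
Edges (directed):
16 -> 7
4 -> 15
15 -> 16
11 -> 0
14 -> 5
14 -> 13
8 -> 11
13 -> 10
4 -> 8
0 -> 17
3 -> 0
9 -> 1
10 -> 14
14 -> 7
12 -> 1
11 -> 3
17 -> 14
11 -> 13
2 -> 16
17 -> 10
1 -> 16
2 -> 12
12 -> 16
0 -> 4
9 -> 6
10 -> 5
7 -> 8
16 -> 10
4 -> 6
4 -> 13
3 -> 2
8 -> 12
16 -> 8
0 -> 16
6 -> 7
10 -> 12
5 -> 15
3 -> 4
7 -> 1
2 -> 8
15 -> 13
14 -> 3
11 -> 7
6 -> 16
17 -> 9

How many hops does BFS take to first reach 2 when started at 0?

4

Level 0: 0
Level 1: 4, 16, 17
Level 2: 6, 7, 8, 9, 10, 13, 14, 15
Level 3: 1, 3, 5, 11, 12
Level 4: 2
2 first appears at level 4.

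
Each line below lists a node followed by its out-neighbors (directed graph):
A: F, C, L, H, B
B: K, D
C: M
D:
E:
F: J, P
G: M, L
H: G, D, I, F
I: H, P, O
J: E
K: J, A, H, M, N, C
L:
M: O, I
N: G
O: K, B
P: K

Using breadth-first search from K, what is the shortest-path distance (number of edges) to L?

Level 0: K
Level 1: A, C, H, J, M, N
Level 2: B, D, E, F, G, I, L, O
Level 3: P
L first appears at level 2.

2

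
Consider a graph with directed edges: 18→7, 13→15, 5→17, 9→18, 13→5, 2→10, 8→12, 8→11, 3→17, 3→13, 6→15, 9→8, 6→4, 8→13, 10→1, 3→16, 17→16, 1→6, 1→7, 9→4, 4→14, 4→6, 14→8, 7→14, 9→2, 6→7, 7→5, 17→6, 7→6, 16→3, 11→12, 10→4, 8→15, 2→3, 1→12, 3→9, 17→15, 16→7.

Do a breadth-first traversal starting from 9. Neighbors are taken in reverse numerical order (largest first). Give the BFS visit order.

9 -> 18 -> 8 -> 4 -> 2 -> 7 -> 15 -> 13 -> 12 -> 11 -> 14 -> 6 -> 10 -> 3 -> 5 -> 1 -> 17 -> 16

Visit 9; enqueue 18, 8, 4, 2 → queue [18, 8, 4, 2]
Visit 18; enqueue 7 → queue [8, 4, 2, 7]
Visit 8; enqueue 15, 13, 12, 11 → queue [4, 2, 7, 15, 13, 12, 11]
Visit 4; enqueue 14, 6 → queue [2, 7, 15, 13, 12, 11, 14, 6]
Visit 2; enqueue 10, 3 → queue [7, 15, 13, 12, 11, 14, 6, 10, 3]
Visit 7; enqueue 5 → queue [15, 13, 12, 11, 14, 6, 10, 3, 5]
Visit 15 → queue [13, 12, 11, 14, 6, 10, 3, 5]
Visit 13 → queue [12, 11, 14, 6, 10, 3, 5]
Visit 12 → queue [11, 14, 6, 10, 3, 5]
Visit 11 → queue [14, 6, 10, 3, 5]
Visit 14 → queue [6, 10, 3, 5]
Visit 6 → queue [10, 3, 5]
Visit 10; enqueue 1 → queue [3, 5, 1]
Visit 3; enqueue 17, 16 → queue [5, 1, 17, 16]
Visit 5 → queue [1, 17, 16]
Visit 1 → queue [17, 16]
Visit 17 → queue [16]
Visit 16 → queue []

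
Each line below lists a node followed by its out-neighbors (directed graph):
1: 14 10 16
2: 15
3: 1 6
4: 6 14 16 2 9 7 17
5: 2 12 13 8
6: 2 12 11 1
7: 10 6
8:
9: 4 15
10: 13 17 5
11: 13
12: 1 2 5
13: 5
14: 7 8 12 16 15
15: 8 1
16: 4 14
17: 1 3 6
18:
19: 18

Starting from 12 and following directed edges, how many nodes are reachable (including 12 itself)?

BFS from 12 visits: 12, 1, 2, 5, 14, 10, 16, 15, 13, 8, 7, 17, 4, 6, 3, 9, 11
Reachable nodes: 17 of 19 total.

17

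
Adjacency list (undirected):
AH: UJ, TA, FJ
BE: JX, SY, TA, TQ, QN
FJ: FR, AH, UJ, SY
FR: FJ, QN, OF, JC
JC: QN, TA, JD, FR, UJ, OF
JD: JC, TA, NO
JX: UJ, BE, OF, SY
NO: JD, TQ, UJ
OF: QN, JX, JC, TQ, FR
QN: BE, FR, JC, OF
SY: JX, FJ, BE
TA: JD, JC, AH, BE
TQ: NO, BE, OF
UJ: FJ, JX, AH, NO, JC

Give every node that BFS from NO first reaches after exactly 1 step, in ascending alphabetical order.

Level 0: NO
Level 1: JD, TQ, UJ
Level 2: AH, BE, FJ, JC, JX, OF, TA
Level 3: FR, QN, SY

JD, TQ, UJ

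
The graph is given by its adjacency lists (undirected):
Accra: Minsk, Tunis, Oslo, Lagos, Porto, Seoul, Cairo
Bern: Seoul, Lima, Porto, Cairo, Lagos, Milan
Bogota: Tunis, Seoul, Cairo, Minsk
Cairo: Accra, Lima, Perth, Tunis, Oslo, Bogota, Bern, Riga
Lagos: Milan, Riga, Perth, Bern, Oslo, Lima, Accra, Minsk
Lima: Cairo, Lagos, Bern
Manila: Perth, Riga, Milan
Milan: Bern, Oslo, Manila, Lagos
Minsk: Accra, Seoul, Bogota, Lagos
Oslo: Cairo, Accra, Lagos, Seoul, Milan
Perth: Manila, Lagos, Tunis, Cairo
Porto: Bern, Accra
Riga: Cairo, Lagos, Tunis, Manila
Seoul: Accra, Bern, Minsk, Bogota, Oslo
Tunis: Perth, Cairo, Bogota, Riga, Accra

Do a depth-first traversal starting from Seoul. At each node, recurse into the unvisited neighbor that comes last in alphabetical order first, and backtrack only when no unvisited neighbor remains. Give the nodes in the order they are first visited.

Visit Seoul
Seoul → Oslo
Oslo → Milan
Milan → Manila
Manila → Riga
Riga → Tunis
Tunis → Perth
Perth → Lagos
Lagos → Minsk
Minsk → Bogota
Bogota → Cairo
Cairo → Lima
Lima → Bern
Bern → Porto
Porto → Accra

Seoul Oslo Milan Manila Riga Tunis Perth Lagos Minsk Bogota Cairo Lima Bern Porto Accra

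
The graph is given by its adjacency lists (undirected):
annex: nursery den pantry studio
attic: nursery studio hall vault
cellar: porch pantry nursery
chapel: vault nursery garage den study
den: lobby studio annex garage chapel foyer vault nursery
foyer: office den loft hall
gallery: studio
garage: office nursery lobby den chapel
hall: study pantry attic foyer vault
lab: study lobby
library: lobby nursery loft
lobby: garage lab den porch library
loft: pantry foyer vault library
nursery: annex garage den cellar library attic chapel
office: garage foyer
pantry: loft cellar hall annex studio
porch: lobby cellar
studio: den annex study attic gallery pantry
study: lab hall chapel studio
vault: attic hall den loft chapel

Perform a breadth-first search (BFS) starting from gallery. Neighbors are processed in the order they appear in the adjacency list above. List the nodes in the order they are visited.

gallery, studio, den, annex, study, attic, pantry, lobby, garage, chapel, foyer, vault, nursery, lab, hall, loft, cellar, porch, library, office

Visit gallery; enqueue studio → queue [studio]
Visit studio; enqueue den, annex, study, attic, pantry → queue [den, annex, study, attic, pantry]
Visit den; enqueue lobby, garage, chapel, foyer, vault, nursery → queue [annex, study, attic, pantry, lobby, garage, chapel, foyer, vault, nursery]
Visit annex → queue [study, attic, pantry, lobby, garage, chapel, foyer, vault, nursery]
Visit study; enqueue lab, hall → queue [attic, pantry, lobby, garage, chapel, foyer, vault, nursery, lab, hall]
Visit attic → queue [pantry, lobby, garage, chapel, foyer, vault, nursery, lab, hall]
Visit pantry; enqueue loft, cellar → queue [lobby, garage, chapel, foyer, vault, nursery, lab, hall, loft, cellar]
Visit lobby; enqueue porch, library → queue [garage, chapel, foyer, vault, nursery, lab, hall, loft, cellar, porch, library]
Visit garage; enqueue office → queue [chapel, foyer, vault, nursery, lab, hall, loft, cellar, porch, library, office]
Visit chapel → queue [foyer, vault, nursery, lab, hall, loft, cellar, porch, library, office]
Visit foyer → queue [vault, nursery, lab, hall, loft, cellar, porch, library, office]
Visit vault → queue [nursery, lab, hall, loft, cellar, porch, library, office]
Visit nursery → queue [lab, hall, loft, cellar, porch, library, office]
Visit lab → queue [hall, loft, cellar, porch, library, office]
Visit hall → queue [loft, cellar, porch, library, office]
Visit loft → queue [cellar, porch, library, office]
Visit cellar → queue [porch, library, office]
Visit porch → queue [library, office]
Visit library → queue [office]
Visit office → queue []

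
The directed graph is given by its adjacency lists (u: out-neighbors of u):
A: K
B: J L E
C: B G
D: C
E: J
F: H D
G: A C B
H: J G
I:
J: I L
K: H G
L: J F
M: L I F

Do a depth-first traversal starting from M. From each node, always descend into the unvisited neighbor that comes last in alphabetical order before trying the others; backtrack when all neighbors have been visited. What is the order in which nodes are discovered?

Visit M
M → L
L → J
J → I
L → F
F → H
H → G
G → C
C → B
B → E
G → A
A → K
F → D

M, L, J, I, F, H, G, C, B, E, A, K, D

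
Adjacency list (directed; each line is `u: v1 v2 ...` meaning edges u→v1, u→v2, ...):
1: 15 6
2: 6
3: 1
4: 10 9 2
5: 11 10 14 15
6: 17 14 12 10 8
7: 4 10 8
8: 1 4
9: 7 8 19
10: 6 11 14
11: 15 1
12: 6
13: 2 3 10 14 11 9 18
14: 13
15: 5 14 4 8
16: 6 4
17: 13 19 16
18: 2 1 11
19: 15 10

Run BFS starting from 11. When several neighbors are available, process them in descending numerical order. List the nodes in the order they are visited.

11 15 1 14 8 5 4 6 13 10 9 2 17 12 18 3 19 7 16

Visit 11; enqueue 15, 1 → queue [15, 1]
Visit 15; enqueue 14, 8, 5, 4 → queue [1, 14, 8, 5, 4]
Visit 1; enqueue 6 → queue [14, 8, 5, 4, 6]
Visit 14; enqueue 13 → queue [8, 5, 4, 6, 13]
Visit 8 → queue [5, 4, 6, 13]
Visit 5; enqueue 10 → queue [4, 6, 13, 10]
Visit 4; enqueue 9, 2 → queue [6, 13, 10, 9, 2]
Visit 6; enqueue 17, 12 → queue [13, 10, 9, 2, 17, 12]
Visit 13; enqueue 18, 3 → queue [10, 9, 2, 17, 12, 18, 3]
Visit 10 → queue [9, 2, 17, 12, 18, 3]
Visit 9; enqueue 19, 7 → queue [2, 17, 12, 18, 3, 19, 7]
Visit 2 → queue [17, 12, 18, 3, 19, 7]
Visit 17; enqueue 16 → queue [12, 18, 3, 19, 7, 16]
Visit 12 → queue [18, 3, 19, 7, 16]
Visit 18 → queue [3, 19, 7, 16]
Visit 3 → queue [19, 7, 16]
Visit 19 → queue [7, 16]
Visit 7 → queue [16]
Visit 16 → queue []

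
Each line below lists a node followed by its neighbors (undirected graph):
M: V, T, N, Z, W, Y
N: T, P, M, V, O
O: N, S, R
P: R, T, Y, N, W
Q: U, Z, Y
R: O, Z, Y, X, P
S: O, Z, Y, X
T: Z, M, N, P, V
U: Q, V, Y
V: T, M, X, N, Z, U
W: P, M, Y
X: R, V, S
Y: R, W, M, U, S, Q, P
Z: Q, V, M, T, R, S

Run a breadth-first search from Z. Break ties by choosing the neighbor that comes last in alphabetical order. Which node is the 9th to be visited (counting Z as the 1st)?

Visit Z; enqueue V, T, S, R, Q, M → queue [V, T, S, R, Q, M]
Visit V; enqueue X, U, N → queue [T, S, R, Q, M, X, U, N]
Visit T; enqueue P → queue [S, R, Q, M, X, U, N, P]
Visit S; enqueue Y, O → queue [R, Q, M, X, U, N, P, Y, O]
Visit R → queue [Q, M, X, U, N, P, Y, O]
Visit Q → queue [M, X, U, N, P, Y, O]
Visit M; enqueue W → queue [X, U, N, P, Y, O, W]
Visit X → queue [U, N, P, Y, O, W]
Visit U → queue [N, P, Y, O, W]
Visit N → queue [P, Y, O, W]
Visit P → queue [Y, O, W]
Visit Y → queue [O, W]
Visit O → queue [W]
Visit W → queue []

Visit order: Z, V, T, S, R, Q, M, X, U, N, P, Y, O, W

U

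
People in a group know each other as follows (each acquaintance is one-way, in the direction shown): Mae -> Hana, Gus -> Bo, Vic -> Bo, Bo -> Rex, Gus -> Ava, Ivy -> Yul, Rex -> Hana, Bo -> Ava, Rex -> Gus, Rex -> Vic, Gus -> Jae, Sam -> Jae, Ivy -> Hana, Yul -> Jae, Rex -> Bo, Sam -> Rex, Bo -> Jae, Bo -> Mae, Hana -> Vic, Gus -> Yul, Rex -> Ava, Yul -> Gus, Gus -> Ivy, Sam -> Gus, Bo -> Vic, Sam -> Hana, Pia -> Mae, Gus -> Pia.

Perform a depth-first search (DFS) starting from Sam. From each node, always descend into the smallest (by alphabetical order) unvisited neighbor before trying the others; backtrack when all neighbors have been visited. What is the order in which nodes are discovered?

Sam, Gus, Ava, Bo, Jae, Mae, Hana, Vic, Rex, Ivy, Yul, Pia

Visit Sam
Sam → Gus
Gus → Ava
Gus → Bo
Bo → Jae
Bo → Mae
Mae → Hana
Hana → Vic
Bo → Rex
Gus → Ivy
Ivy → Yul
Gus → Pia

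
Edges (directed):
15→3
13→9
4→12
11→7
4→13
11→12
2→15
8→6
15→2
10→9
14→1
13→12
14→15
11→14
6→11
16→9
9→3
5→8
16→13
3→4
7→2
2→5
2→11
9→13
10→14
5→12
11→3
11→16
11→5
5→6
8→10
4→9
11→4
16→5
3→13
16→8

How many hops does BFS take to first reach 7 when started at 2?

Level 0: 2
Level 1: 5, 11, 15
Level 2: 3, 4, 6, 7, 8, 12, 14, 16
Level 3: 1, 9, 10, 13
7 first appears at level 2.

2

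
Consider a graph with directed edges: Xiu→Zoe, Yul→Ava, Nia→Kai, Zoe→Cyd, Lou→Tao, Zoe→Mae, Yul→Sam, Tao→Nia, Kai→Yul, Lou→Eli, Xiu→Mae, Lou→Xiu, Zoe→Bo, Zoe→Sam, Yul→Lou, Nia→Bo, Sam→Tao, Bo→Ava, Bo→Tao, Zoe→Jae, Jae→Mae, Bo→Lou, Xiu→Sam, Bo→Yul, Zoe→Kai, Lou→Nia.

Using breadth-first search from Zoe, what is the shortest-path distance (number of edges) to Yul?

2

Level 0: Zoe
Level 1: Bo, Cyd, Jae, Kai, Mae, Sam
Level 2: Ava, Lou, Tao, Yul
Level 3: Eli, Nia, Xiu
Yul first appears at level 2.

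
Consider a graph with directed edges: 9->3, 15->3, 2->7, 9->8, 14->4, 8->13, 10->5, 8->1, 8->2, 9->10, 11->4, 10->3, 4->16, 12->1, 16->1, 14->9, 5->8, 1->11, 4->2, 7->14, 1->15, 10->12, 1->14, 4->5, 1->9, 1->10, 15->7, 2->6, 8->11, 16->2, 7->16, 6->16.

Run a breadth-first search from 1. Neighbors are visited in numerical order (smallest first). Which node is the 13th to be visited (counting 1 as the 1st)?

2

Visit 1; enqueue 9, 10, 11, 14, 15 → queue [9, 10, 11, 14, 15]
Visit 9; enqueue 3, 8 → queue [10, 11, 14, 15, 3, 8]
Visit 10; enqueue 5, 12 → queue [11, 14, 15, 3, 8, 5, 12]
Visit 11; enqueue 4 → queue [14, 15, 3, 8, 5, 12, 4]
Visit 14 → queue [15, 3, 8, 5, 12, 4]
Visit 15; enqueue 7 → queue [3, 8, 5, 12, 4, 7]
Visit 3 → queue [8, 5, 12, 4, 7]
Visit 8; enqueue 2, 13 → queue [5, 12, 4, 7, 2, 13]
Visit 5 → queue [12, 4, 7, 2, 13]
Visit 12 → queue [4, 7, 2, 13]
Visit 4; enqueue 16 → queue [7, 2, 13, 16]
Visit 7 → queue [2, 13, 16]
Visit 2; enqueue 6 → queue [13, 16, 6]
Visit 13 → queue [16, 6]
Visit 16 → queue [6]
Visit 6 → queue []

Visit order: 1, 9, 10, 11, 14, 15, 3, 8, 5, 12, 4, 7, 2, 13, 16, 6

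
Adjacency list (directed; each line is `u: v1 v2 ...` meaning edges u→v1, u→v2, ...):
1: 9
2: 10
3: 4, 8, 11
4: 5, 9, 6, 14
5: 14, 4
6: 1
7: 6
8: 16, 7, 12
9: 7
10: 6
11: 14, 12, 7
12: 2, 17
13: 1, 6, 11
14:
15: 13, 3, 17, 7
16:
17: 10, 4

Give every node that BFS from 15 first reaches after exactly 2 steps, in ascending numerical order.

1, 4, 6, 8, 10, 11

Level 0: 15
Level 1: 3, 7, 13, 17
Level 2: 1, 4, 6, 8, 10, 11
Level 3: 5, 9, 12, 14, 16
Level 4: 2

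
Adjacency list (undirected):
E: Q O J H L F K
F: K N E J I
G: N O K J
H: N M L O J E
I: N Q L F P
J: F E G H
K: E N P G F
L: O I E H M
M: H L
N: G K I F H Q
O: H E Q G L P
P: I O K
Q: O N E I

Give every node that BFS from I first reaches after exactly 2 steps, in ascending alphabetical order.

E, G, H, J, K, M, O

Level 0: I
Level 1: F, L, N, P, Q
Level 2: E, G, H, J, K, M, O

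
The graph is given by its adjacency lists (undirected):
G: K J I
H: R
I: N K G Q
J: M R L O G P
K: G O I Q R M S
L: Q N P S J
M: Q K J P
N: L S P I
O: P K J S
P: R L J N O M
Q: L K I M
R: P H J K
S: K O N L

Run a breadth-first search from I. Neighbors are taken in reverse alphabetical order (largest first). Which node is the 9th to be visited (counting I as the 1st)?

P

Visit I; enqueue Q, N, K, G → queue [Q, N, K, G]
Visit Q; enqueue M, L → queue [N, K, G, M, L]
Visit N; enqueue S, P → queue [K, G, M, L, S, P]
Visit K; enqueue R, O → queue [G, M, L, S, P, R, O]
Visit G; enqueue J → queue [M, L, S, P, R, O, J]
Visit M → queue [L, S, P, R, O, J]
Visit L → queue [S, P, R, O, J]
Visit S → queue [P, R, O, J]
Visit P → queue [R, O, J]
Visit R; enqueue H → queue [O, J, H]
Visit O → queue [J, H]
Visit J → queue [H]
Visit H → queue []

Visit order: I, Q, N, K, G, M, L, S, P, R, O, J, H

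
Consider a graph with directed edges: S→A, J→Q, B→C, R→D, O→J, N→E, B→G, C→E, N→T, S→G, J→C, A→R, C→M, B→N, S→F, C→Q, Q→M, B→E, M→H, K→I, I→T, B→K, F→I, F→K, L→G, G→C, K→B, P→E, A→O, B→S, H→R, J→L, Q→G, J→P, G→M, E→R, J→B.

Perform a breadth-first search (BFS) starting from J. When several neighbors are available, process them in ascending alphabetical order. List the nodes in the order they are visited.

Visit J; enqueue B, C, L, P, Q → queue [B, C, L, P, Q]
Visit B; enqueue E, G, K, N, S → queue [C, L, P, Q, E, G, K, N, S]
Visit C; enqueue M → queue [L, P, Q, E, G, K, N, S, M]
Visit L → queue [P, Q, E, G, K, N, S, M]
Visit P → queue [Q, E, G, K, N, S, M]
Visit Q → queue [E, G, K, N, S, M]
Visit E; enqueue R → queue [G, K, N, S, M, R]
Visit G → queue [K, N, S, M, R]
Visit K; enqueue I → queue [N, S, M, R, I]
Visit N; enqueue T → queue [S, M, R, I, T]
Visit S; enqueue A, F → queue [M, R, I, T, A, F]
Visit M; enqueue H → queue [R, I, T, A, F, H]
Visit R; enqueue D → queue [I, T, A, F, H, D]
Visit I → queue [T, A, F, H, D]
Visit T → queue [A, F, H, D]
Visit A; enqueue O → queue [F, H, D, O]
Visit F → queue [H, D, O]
Visit H → queue [D, O]
Visit D → queue [O]
Visit O → queue []

J -> B -> C -> L -> P -> Q -> E -> G -> K -> N -> S -> M -> R -> I -> T -> A -> F -> H -> D -> O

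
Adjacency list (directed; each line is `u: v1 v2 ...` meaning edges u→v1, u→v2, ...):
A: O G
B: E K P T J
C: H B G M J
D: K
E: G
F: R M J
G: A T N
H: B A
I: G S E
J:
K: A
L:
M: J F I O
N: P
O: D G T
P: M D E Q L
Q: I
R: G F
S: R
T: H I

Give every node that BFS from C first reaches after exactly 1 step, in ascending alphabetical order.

B, G, H, J, M

Level 0: C
Level 1: B, G, H, J, M
Level 2: A, E, F, I, K, N, O, P, T
Level 3: D, L, Q, R, S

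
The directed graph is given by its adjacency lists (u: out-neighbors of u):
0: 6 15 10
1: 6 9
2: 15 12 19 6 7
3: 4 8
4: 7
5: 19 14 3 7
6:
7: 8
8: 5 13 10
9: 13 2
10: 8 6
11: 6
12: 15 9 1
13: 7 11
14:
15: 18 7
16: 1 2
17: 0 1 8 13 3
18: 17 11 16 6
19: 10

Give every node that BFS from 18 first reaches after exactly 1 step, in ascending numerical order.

Level 0: 18
Level 1: 6, 11, 16, 17
Level 2: 0, 1, 2, 3, 8, 13
Level 3: 4, 5, 7, 9, 10, 12, 15, 19
Level 4: 14

6, 11, 16, 17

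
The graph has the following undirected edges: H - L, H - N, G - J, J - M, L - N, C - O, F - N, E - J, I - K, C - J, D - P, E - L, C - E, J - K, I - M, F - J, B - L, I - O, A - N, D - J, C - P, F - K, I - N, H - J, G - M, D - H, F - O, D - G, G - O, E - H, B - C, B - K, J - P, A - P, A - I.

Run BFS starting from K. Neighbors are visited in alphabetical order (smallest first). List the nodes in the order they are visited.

Visit K; enqueue B, F, I, J → queue [B, F, I, J]
Visit B; enqueue C, L → queue [F, I, J, C, L]
Visit F; enqueue N, O → queue [I, J, C, L, N, O]
Visit I; enqueue A, M → queue [J, C, L, N, O, A, M]
Visit J; enqueue D, E, G, H, P → queue [C, L, N, O, A, M, D, E, G, H, P]
Visit C → queue [L, N, O, A, M, D, E, G, H, P]
Visit L → queue [N, O, A, M, D, E, G, H, P]
Visit N → queue [O, A, M, D, E, G, H, P]
Visit O → queue [A, M, D, E, G, H, P]
Visit A → queue [M, D, E, G, H, P]
Visit M → queue [D, E, G, H, P]
Visit D → queue [E, G, H, P]
Visit E → queue [G, H, P]
Visit G → queue [H, P]
Visit H → queue [P]
Visit P → queue []

K B F I J C L N O A M D E G H P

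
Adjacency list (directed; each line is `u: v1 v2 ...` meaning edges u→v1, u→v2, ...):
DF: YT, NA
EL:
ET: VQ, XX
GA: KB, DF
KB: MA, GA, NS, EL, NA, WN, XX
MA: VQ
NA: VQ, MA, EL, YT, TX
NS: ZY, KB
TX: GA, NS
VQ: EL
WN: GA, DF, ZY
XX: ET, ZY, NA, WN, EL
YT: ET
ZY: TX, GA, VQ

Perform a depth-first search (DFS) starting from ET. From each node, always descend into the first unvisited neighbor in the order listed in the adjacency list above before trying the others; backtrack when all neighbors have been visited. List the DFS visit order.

Visit ET
ET → VQ
VQ → EL
ET → XX
XX → ZY
ZY → TX
TX → GA
GA → KB
KB → MA
KB → NS
KB → NA
NA → YT
KB → WN
WN → DF

ET → VQ → EL → XX → ZY → TX → GA → KB → MA → NS → NA → YT → WN → DF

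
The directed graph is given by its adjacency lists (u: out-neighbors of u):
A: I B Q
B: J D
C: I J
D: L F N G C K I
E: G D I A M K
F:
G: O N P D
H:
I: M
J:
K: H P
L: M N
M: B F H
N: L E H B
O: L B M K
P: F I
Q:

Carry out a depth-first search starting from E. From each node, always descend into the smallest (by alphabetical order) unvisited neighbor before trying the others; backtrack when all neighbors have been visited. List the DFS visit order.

E A B D C I M F H J G N L O K P Q

Visit E
E → A
A → B
B → D
D → C
C → I
I → M
M → F
M → H
C → J
D → G
G → N
N → L
G → O
O → K
K → P
A → Q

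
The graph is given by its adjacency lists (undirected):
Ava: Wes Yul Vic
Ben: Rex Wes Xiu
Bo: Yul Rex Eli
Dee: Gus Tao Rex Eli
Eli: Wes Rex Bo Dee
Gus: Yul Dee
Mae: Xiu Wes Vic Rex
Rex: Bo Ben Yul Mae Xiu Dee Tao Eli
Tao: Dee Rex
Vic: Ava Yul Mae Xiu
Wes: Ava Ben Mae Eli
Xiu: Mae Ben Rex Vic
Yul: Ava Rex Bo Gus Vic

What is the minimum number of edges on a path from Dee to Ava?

3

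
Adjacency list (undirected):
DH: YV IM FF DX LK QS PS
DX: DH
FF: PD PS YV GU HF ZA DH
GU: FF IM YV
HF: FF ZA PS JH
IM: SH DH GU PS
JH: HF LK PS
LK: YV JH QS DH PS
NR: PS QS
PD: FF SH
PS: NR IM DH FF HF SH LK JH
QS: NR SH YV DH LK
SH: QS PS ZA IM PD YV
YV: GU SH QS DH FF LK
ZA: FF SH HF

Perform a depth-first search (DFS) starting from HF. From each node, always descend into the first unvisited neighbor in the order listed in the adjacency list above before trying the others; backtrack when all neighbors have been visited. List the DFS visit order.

Visit HF
HF → FF
FF → PD
PD → SH
SH → QS
QS → NR
NR → PS
PS → IM
IM → DH
DH → YV
YV → GU
YV → LK
LK → JH
DH → DX
SH → ZA

HF, FF, PD, SH, QS, NR, PS, IM, DH, YV, GU, LK, JH, DX, ZA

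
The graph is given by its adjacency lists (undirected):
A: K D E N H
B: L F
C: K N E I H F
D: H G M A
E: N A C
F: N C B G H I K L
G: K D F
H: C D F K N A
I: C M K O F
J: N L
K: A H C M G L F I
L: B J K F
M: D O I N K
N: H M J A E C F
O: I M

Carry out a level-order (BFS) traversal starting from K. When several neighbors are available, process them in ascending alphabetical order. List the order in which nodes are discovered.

Visit K; enqueue A, C, F, G, H, I, L, M → queue [A, C, F, G, H, I, L, M]
Visit A; enqueue D, E, N → queue [C, F, G, H, I, L, M, D, E, N]
Visit C → queue [F, G, H, I, L, M, D, E, N]
Visit F; enqueue B → queue [G, H, I, L, M, D, E, N, B]
Visit G → queue [H, I, L, M, D, E, N, B]
Visit H → queue [I, L, M, D, E, N, B]
Visit I; enqueue O → queue [L, M, D, E, N, B, O]
Visit L; enqueue J → queue [M, D, E, N, B, O, J]
Visit M → queue [D, E, N, B, O, J]
Visit D → queue [E, N, B, O, J]
Visit E → queue [N, B, O, J]
Visit N → queue [B, O, J]
Visit B → queue [O, J]
Visit O → queue [J]
Visit J → queue []

K -> A -> C -> F -> G -> H -> I -> L -> M -> D -> E -> N -> B -> O -> J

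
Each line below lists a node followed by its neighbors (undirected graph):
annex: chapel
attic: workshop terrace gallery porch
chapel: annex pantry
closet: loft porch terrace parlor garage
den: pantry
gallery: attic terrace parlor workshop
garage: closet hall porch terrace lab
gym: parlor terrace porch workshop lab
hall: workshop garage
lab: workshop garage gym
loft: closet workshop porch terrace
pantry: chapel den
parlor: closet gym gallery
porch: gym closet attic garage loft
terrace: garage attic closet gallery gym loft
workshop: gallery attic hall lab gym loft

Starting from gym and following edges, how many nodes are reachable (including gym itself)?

BFS from gym visits: gym, parlor, terrace, porch, workshop, lab, closet, gallery, garage, attic, loft, hall
Reachable nodes: 12 of 16 total.

12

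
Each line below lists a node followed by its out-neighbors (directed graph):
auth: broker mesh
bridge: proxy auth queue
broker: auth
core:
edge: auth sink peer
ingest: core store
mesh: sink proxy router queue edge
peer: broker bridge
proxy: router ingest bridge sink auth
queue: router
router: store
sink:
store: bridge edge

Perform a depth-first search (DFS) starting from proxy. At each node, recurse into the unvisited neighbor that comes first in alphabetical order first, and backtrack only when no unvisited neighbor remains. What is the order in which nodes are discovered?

proxy, auth, broker, mesh, edge, peer, bridge, queue, router, store, sink, ingest, core

Visit proxy
proxy → auth
auth → broker
auth → mesh
mesh → edge
edge → peer
peer → bridge
bridge → queue
queue → router
router → store
edge → sink
proxy → ingest
ingest → core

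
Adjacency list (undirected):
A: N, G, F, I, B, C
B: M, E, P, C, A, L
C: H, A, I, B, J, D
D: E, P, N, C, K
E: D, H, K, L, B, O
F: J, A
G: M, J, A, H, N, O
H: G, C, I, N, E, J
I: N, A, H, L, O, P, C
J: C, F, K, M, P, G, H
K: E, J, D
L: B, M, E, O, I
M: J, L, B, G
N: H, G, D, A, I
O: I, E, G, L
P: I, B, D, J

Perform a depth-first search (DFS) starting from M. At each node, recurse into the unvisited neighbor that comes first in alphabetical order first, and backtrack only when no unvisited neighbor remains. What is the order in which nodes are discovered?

Visit M
M → B
B → A
A → C
C → D
D → E
E → H
H → G
G → J
J → F
J → K
J → P
P → I
I → L
L → O
I → N

M -> B -> A -> C -> D -> E -> H -> G -> J -> F -> K -> P -> I -> L -> O -> N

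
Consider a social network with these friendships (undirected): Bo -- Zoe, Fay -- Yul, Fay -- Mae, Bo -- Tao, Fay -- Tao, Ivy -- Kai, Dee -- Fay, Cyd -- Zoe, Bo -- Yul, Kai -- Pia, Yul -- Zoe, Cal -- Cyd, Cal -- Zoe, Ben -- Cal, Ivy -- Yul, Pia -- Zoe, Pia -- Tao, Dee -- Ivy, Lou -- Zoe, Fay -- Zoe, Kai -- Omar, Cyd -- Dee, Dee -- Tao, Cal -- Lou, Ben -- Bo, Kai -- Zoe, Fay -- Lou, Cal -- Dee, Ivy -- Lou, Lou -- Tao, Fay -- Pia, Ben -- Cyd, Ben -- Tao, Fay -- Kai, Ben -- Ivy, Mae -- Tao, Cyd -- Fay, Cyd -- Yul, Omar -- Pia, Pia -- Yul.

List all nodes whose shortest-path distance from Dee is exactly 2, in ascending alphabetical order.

Ben, Bo, Kai, Lou, Mae, Pia, Yul, Zoe

Level 0: Dee
Level 1: Cal, Cyd, Fay, Ivy, Tao
Level 2: Ben, Bo, Kai, Lou, Mae, Pia, Yul, Zoe
Level 3: Omar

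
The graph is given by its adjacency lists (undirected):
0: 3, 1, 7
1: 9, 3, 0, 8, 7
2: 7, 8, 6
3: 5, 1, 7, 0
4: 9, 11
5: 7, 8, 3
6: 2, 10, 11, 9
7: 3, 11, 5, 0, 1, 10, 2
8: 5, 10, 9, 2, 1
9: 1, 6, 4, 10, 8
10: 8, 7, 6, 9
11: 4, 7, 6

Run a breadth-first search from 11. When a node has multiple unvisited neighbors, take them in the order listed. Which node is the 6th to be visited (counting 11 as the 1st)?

Visit 11; enqueue 4, 7, 6 → queue [4, 7, 6]
Visit 4; enqueue 9 → queue [7, 6, 9]
Visit 7; enqueue 3, 5, 0, 1, 10, 2 → queue [6, 9, 3, 5, 0, 1, 10, 2]
Visit 6 → queue [9, 3, 5, 0, 1, 10, 2]
Visit 9; enqueue 8 → queue [3, 5, 0, 1, 10, 2, 8]
Visit 3 → queue [5, 0, 1, 10, 2, 8]
Visit 5 → queue [0, 1, 10, 2, 8]
Visit 0 → queue [1, 10, 2, 8]
Visit 1 → queue [10, 2, 8]
Visit 10 → queue [2, 8]
Visit 2 → queue [8]
Visit 8 → queue []

Visit order: 11, 4, 7, 6, 9, 3, 5, 0, 1, 10, 2, 8

3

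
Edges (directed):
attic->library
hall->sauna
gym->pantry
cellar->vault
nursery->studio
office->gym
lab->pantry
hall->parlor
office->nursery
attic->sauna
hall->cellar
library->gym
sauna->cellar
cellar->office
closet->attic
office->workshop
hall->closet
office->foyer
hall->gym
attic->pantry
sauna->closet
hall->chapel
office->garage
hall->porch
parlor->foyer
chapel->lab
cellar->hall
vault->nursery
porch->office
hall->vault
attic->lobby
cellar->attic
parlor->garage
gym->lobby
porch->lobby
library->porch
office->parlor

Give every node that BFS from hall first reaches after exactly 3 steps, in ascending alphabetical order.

library, studio, workshop

Level 0: hall
Level 1: cellar, chapel, closet, gym, parlor, porch, sauna, vault
Level 2: attic, foyer, garage, lab, lobby, nursery, office, pantry
Level 3: library, studio, workshop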